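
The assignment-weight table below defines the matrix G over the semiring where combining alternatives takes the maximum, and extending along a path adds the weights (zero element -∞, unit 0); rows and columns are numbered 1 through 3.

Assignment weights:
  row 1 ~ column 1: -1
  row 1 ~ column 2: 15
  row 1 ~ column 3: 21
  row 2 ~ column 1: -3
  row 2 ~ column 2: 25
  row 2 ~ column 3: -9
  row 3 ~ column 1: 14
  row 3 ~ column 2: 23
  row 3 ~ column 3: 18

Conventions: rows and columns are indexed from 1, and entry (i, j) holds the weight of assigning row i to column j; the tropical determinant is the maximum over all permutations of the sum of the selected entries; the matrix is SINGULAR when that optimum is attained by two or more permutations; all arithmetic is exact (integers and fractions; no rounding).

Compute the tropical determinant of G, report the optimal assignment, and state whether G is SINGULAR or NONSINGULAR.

σ = (1, 2, 3): (-1) + 25 + 18 = 42
σ = (1, 3, 2): (-1) + (-9) + 23 = 13
σ = (2, 1, 3): 15 + (-3) + 18 = 30
σ = (2, 3, 1): 15 + (-9) + 14 = 20
σ = (3, 1, 2): 21 + (-3) + 23 = 41
σ = (3, 2, 1): 21 + 25 + 14 = 60
Optimal value attained by: σ = (3, 2, 1).
Answer: det⊕(G) = 60; verdict: NONSINGULAR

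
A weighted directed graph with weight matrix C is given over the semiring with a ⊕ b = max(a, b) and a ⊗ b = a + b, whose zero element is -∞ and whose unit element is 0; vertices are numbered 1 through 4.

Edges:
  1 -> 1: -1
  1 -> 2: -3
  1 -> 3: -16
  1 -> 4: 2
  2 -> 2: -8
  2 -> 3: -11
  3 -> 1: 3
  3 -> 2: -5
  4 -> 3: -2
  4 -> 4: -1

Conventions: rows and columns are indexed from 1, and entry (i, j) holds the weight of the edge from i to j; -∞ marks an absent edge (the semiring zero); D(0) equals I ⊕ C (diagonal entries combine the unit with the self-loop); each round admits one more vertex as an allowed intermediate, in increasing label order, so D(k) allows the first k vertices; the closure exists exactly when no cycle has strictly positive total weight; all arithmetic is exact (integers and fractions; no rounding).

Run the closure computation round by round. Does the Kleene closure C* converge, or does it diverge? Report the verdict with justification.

D(0):
  [0, -3, -16, 2]
  [-∞, 0, -11, -∞]
  [3, -5, 0, -∞]
  [-∞, -∞, -2, 0]
D(1):
  [0, -3, -16, 2]
  [-∞, 0, -11, -∞]
  [3, 0, 0, 5]
  [-∞, -∞, -2, 0]
D(2):
  [0, -3, -14, 2]
  [-∞, 0, -11, -∞]
  [3, 0, 0, 5]
  [-∞, -∞, -2, 0]
Detection: at round 3, diagonal entry (4, 4) turns strictly positive.
Key observation: the cycle 4->3->1->4 has total weight (-2) + 3 + 2, which is strictly positive.
Answer: DIVERGES — positive cycle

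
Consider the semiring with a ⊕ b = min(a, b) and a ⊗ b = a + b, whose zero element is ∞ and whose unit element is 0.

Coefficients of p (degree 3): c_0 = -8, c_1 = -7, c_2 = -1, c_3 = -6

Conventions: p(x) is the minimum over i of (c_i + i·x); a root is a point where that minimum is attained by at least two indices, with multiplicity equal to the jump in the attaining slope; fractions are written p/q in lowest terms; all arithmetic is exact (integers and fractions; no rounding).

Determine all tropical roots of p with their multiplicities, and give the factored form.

hull edge (i=0, c=-8) to (i=3, c=-6): slope 2/3, span 3
Factored form: p(x) = -6 ⊗ (x ⊕ (-2/3)) ⊗ (x ⊕ (-2/3)) ⊗ (x ⊕ (-2/3))
Answer: roots = -2/3 (mult 3)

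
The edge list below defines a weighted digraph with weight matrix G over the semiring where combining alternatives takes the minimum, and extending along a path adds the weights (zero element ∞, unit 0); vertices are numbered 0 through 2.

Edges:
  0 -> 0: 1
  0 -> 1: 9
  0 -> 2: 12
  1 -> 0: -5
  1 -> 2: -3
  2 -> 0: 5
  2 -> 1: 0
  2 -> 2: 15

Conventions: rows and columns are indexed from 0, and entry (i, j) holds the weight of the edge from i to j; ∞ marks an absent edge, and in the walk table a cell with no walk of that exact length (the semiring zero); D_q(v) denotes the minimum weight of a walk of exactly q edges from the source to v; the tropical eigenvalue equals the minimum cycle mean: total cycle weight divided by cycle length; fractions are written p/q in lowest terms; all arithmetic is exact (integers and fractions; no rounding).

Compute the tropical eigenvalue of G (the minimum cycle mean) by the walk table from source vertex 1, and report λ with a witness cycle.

q=0: [∞, 0, ∞]
q=1: [-5, ∞, -3]
q=2: [-4, -3, 7]
q=3: [-8, 5, -6]
Optimal cycle mean attained by: cycle 1->2->1, total (-3) + 0, length 2.
Answer: λ = -3/2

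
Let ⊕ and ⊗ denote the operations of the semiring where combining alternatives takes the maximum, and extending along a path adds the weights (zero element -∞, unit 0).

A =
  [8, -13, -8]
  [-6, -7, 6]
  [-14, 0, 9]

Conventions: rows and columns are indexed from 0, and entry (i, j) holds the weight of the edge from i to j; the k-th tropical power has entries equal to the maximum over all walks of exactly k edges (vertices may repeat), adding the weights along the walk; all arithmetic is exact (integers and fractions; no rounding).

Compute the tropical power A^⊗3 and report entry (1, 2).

A^⊗2:
  [16, -5, 1]
  [2, 6, 15]
  [-5, 9, 18]
A^⊗3:
  [24, 3, 10]
  [10, 15, 24]
  [4, 18, 27]
Key observation: the optimum is the walk 1->2->2->2, with weight 6 + 9 + 9 = 24.
Optimal value attained by: walk 1->2->2->2.
Answer: (A^⊗3)[1][2] = 24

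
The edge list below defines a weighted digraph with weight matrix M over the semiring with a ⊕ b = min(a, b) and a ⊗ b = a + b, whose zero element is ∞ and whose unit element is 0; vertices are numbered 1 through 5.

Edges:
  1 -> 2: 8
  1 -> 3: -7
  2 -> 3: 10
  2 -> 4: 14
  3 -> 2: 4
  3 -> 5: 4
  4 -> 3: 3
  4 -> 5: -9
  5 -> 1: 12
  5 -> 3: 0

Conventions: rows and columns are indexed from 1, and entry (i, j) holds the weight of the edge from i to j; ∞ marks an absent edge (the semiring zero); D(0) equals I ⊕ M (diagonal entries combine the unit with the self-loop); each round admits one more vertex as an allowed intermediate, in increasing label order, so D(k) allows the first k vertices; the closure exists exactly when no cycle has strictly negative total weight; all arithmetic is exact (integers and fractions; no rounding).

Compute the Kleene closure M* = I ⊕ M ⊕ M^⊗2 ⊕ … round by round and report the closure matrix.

D(0):
  [0, 8, -7, ∞, ∞]
  [∞, 0, 10, 14, ∞]
  [∞, 4, 0, ∞, 4]
  [∞, ∞, 3, 0, -9]
  [12, ∞, 0, ∞, 0]
D(1):
  [0, 8, -7, ∞, ∞]
  [∞, 0, 10, 14, ∞]
  [∞, 4, 0, ∞, 4]
  [∞, ∞, 3, 0, -9]
  [12, 20, 0, ∞, 0]
D(2):
  [0, 8, -7, 22, ∞]
  [∞, 0, 10, 14, ∞]
  [∞, 4, 0, 18, 4]
  [∞, ∞, 3, 0, -9]
  [12, 20, 0, 34, 0]
D(3):
  [0, -3, -7, 11, -3]
  [∞, 0, 10, 14, 14]
  [∞, 4, 0, 18, 4]
  [∞, 7, 3, 0, -9]
  [12, 4, 0, 18, 0]
D(4):
  [0, -3, -7, 11, -3]
  [∞, 0, 10, 14, 5]
  [∞, 4, 0, 18, 4]
  [∞, 7, 3, 0, -9]
  [12, 4, 0, 18, 0]
D(5):
  [0, -3, -7, 11, -3]
  [17, 0, 5, 14, 5]
  [16, 4, 0, 18, 4]
  [3, -5, -9, 0, -9]
  [12, 4, 0, 18, 0]
Answer: M* = [[0, -3, -7, 11, -3], [17, 0, 5, 14, 5], [16, 4, 0, 18, 4], [3, -5, -9, 0, -9], [12, 4, 0, 18, 0]]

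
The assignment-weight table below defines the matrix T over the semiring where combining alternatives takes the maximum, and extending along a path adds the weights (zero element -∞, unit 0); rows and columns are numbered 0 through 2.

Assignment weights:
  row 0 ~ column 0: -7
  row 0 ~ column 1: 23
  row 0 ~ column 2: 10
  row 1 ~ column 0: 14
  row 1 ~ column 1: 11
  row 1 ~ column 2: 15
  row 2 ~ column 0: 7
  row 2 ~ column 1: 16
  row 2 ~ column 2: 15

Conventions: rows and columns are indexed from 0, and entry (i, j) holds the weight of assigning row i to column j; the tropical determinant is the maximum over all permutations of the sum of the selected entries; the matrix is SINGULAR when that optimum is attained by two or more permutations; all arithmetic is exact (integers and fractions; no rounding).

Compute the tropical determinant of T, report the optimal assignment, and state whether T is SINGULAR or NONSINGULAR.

σ = (0, 1, 2): (-7) + 11 + 15 = 19
σ = (0, 2, 1): (-7) + 15 + 16 = 24
σ = (1, 0, 2): 23 + 14 + 15 = 52
σ = (1, 2, 0): 23 + 15 + 7 = 45
σ = (2, 0, 1): 10 + 14 + 16 = 40
σ = (2, 1, 0): 10 + 11 + 7 = 28
Optimal value attained by: σ = (1, 0, 2).
Answer: det⊕(T) = 52; verdict: NONSINGULAR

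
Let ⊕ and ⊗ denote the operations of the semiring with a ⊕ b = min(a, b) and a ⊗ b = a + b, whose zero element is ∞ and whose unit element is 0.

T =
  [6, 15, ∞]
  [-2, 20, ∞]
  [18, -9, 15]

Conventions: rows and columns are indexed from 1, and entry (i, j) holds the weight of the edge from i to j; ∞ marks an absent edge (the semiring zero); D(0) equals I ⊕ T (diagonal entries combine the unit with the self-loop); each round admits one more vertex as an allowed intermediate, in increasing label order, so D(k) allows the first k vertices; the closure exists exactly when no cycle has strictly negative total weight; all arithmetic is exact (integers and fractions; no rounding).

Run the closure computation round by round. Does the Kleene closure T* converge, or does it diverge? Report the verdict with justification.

D(0):
  [0, 15, ∞]
  [-2, 0, ∞]
  [18, -9, 0]
D(1):
  [0, 15, ∞]
  [-2, 0, ∞]
  [18, -9, 0]
D(2):
  [0, 15, ∞]
  [-2, 0, ∞]
  [-11, -9, 0]
D(3):
  [0, 15, ∞]
  [-2, 0, ∞]
  [-11, -9, 0]
Key observation: every diagonal entry stays at the unit through all rounds, so no improving cycle exists.
Answer: CONVERGES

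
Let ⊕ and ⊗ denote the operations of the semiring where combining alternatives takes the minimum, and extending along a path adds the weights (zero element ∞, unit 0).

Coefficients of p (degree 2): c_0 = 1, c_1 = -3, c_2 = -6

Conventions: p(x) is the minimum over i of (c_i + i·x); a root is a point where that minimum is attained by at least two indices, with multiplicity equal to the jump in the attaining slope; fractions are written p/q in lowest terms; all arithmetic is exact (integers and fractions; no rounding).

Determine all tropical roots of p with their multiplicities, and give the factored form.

hull edge (i=0, c=1) to (i=1, c=-3): slope -4, span 1
hull edge (i=1, c=-3) to (i=2, c=-6): slope -3, span 1
Factored form: p(x) = -6 ⊗ (x ⊕ 3) ⊗ (x ⊕ 4)
Answer: roots = 3 (mult 1), 4 (mult 1)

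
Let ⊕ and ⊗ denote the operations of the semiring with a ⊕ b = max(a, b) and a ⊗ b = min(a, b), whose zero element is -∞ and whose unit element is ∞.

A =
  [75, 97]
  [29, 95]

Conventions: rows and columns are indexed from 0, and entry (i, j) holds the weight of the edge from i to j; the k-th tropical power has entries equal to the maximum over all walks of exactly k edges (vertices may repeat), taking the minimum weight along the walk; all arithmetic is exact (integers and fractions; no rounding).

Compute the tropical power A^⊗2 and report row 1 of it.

A^⊗2:
  [75, 95]
  [29, 95]
Answer: row 1 of A^⊗2 = [29, 95]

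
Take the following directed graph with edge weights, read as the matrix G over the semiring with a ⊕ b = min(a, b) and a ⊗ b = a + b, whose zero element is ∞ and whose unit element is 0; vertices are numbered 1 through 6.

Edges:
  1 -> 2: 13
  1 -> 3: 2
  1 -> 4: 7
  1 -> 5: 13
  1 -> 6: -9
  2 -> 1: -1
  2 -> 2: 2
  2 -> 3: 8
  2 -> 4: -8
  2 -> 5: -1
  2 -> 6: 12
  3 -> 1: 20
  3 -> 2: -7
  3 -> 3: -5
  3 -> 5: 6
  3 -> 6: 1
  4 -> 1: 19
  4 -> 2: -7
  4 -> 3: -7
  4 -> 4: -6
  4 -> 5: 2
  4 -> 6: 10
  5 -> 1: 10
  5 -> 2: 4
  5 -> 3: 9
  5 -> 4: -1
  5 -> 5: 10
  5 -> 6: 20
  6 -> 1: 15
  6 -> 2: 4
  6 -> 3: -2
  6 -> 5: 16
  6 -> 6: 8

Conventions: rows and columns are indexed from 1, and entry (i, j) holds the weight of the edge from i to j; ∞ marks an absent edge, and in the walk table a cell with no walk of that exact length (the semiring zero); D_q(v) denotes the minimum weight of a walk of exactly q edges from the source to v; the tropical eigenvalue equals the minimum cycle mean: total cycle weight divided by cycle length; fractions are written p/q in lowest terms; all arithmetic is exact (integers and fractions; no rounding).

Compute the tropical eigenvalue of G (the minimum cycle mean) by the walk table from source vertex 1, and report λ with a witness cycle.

q=0: [0, ∞, ∞, ∞, ∞, ∞]
q=1: [∞, 13, 2, 7, 13, -9]
q=2: [6, -5, -11, 1, 7, -1]
q=3: [-6, -18, -16, -13, -6, -10]
q=4: [-19, -23, -21, -26, -19, -15]
q=5: [-24, -33, -33, -32, -24, -28]
q=6: [-34, -40, -39, -41, -34, -33]
Optimal cycle mean attained by: cycle 2->4->2, total (-8) + (-7), length 2.
Answer: λ = -15/2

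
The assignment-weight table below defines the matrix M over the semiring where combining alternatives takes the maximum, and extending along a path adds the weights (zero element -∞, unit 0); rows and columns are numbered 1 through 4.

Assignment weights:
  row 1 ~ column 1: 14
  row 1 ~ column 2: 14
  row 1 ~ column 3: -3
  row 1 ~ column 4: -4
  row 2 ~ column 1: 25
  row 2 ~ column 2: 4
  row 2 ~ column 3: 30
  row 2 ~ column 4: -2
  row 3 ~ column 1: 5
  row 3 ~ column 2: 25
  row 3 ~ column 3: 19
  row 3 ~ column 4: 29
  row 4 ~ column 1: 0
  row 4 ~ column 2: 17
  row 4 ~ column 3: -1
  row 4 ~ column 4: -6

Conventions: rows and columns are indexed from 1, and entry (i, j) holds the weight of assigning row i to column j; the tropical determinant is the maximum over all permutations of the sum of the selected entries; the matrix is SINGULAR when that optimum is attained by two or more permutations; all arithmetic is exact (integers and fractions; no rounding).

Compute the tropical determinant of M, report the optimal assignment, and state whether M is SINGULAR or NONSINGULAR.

σ = (1, 2, 3, 4): 14 + 4 + 19 + (-6) = 31
σ = (1, 2, 4, 3): 14 + 4 + 29 + (-1) = 46
σ = (1, 3, 2, 4): 14 + 30 + 25 + (-6) = 63
σ = (1, 3, 4, 2): 14 + 30 + 29 + 17 = 90
σ = (1, 4, 2, 3): 14 + (-2) + 25 + (-1) = 36
σ = (1, 4, 3, 2): 14 + (-2) + 19 + 17 = 48
σ = (2, 1, 3, 4): 14 + 25 + 19 + (-6) = 52
σ = (2, 1, 4, 3): 14 + 25 + 29 + (-1) = 67
σ = (2, 3, 1, 4): 14 + 30 + 5 + (-6) = 43
σ = (2, 3, 4, 1): 14 + 30 + 29 + 0 = 73
σ = (2, 4, 1, 3): 14 + (-2) + 5 + (-1) = 16
σ = (2, 4, 3, 1): 14 + (-2) + 19 + 0 = 31
σ = (3, 1, 2, 4): (-3) + 25 + 25 + (-6) = 41
σ = (3, 1, 4, 2): (-3) + 25 + 29 + 17 = 68
σ = (3, 2, 1, 4): (-3) + 4 + 5 + (-6) = 0
σ = (3, 2, 4, 1): (-3) + 4 + 29 + 0 = 30
σ = (3, 4, 1, 2): (-3) + (-2) + 5 + 17 = 17
σ = (3, 4, 2, 1): (-3) + (-2) + 25 + 0 = 20
σ = (4, 1, 2, 3): (-4) + 25 + 25 + (-1) = 45
σ = (4, 1, 3, 2): (-4) + 25 + 19 + 17 = 57
σ = (4, 2, 1, 3): (-4) + 4 + 5 + (-1) = 4
σ = (4, 2, 3, 1): (-4) + 4 + 19 + 0 = 19
σ = (4, 3, 1, 2): (-4) + 30 + 5 + 17 = 48
σ = (4, 3, 2, 1): (-4) + 30 + 25 + 0 = 51
Optimal value attained by: σ = (1, 3, 4, 2).
Answer: det⊕(M) = 90; verdict: NONSINGULAR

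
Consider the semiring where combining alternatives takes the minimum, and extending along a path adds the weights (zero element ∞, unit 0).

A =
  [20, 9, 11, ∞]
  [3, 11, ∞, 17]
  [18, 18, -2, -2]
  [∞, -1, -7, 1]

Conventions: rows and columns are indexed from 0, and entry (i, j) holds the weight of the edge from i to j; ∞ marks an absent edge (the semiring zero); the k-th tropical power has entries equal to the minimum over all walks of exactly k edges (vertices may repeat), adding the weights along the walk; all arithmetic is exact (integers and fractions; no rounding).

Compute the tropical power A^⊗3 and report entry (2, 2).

A^⊗2:
  [12, 20, 9, 9]
  [14, 12, 10, 18]
  [16, -3, -9, -4]
  [2, 0, -9, -9]
A^⊗3:
  [23, 8, 2, 7]
  [15, 17, 8, 8]
  [0, -5, -11, -11]
  [3, -10, -16, -11]
Key observation: the optimum is the walk 2->2->3->2, with weight (-2) + (-2) + (-7) = -11.
Optimal value attained by: walk 2->2->3->2.
Answer: (A^⊗3)[2][2] = -11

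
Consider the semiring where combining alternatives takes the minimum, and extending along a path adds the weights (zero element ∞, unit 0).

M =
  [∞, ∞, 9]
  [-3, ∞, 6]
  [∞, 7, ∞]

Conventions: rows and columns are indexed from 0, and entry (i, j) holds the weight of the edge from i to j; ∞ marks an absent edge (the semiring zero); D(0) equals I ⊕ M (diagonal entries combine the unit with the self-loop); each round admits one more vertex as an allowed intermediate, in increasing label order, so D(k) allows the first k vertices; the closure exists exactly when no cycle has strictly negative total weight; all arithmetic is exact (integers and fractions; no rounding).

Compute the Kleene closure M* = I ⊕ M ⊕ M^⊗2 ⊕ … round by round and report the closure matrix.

D(0):
  [0, ∞, 9]
  [-3, 0, 6]
  [∞, 7, 0]
D(1):
  [0, ∞, 9]
  [-3, 0, 6]
  [∞, 7, 0]
D(2):
  [0, ∞, 9]
  [-3, 0, 6]
  [4, 7, 0]
D(3):
  [0, 16, 9]
  [-3, 0, 6]
  [4, 7, 0]
Answer: M* = [[0, 16, 9], [-3, 0, 6], [4, 7, 0]]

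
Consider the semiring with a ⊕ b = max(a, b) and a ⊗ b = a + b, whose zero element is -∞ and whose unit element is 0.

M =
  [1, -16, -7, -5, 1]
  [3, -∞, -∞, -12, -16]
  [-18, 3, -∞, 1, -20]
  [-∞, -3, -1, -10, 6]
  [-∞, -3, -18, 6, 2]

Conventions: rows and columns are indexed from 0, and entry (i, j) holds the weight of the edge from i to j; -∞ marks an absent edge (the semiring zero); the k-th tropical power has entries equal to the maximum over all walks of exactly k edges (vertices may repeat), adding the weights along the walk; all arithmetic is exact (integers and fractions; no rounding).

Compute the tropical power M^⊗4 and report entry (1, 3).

M^⊗2:
  [2, -2, -6, 7, 3]
  [4, -13, -4, -2, 4]
  [6, -2, 0, -9, 7]
  [0, 3, -11, 12, 8]
  [0, 3, 5, 8, 12]
M^⊗3:
  [3, 4, 6, 9, 13]
  [5, 1, -3, 10, 6]
  [7, 4, -1, 13, 9]
  [6, 9, 11, 14, 18]
  [6, 9, 7, 18, 14]
M^⊗4:
  [7, 10, 8, 19, 15]
  [6, 7, 9, 12, 16]
  [8, 10, 12, 15, 19]
  [12, 15, 13, 24, 20]
  [12, 15, 17, 20, 24]
Key observation: the optimum is the walk 1->0->4->4->3, with weight 3 + 1 + 2 + 6 = 12.
Optimal value attained by: walk 1->0->4->4->3.
Answer: (M^⊗4)[1][3] = 12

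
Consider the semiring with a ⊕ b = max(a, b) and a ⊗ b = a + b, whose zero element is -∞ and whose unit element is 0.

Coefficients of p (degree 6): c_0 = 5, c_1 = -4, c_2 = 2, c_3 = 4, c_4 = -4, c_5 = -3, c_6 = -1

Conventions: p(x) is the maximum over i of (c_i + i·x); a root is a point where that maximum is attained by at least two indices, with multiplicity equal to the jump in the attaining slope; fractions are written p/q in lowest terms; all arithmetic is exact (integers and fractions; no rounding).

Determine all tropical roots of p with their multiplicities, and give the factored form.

hull edge (i=0, c=5) to (i=3, c=4): slope -1/3, span 3
hull edge (i=3, c=4) to (i=6, c=-1): slope -5/3, span 3
Factored form: p(x) = -1 ⊗ (x ⊕ 1/3) ⊗ (x ⊕ 1/3) ⊗ (x ⊕ 1/3) ⊗ (x ⊕ 5/3) ⊗ (x ⊕ 5/3) ⊗ (x ⊕ 5/3)
Answer: roots = 1/3 (mult 3), 5/3 (mult 3)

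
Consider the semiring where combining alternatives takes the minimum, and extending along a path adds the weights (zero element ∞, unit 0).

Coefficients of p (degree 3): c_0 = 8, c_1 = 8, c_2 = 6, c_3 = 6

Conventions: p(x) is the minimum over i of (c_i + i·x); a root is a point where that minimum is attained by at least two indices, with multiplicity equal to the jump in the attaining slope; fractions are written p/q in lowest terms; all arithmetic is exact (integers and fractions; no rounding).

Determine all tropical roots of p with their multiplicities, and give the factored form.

hull edge (i=0, c=8) to (i=2, c=6): slope -1, span 2
hull edge (i=2, c=6) to (i=3, c=6): slope 0, span 1
Factored form: p(x) = 6 ⊗ (x ⊕ 0) ⊗ (x ⊕ 1) ⊗ (x ⊕ 1)
Answer: roots = 0 (mult 1), 1 (mult 2)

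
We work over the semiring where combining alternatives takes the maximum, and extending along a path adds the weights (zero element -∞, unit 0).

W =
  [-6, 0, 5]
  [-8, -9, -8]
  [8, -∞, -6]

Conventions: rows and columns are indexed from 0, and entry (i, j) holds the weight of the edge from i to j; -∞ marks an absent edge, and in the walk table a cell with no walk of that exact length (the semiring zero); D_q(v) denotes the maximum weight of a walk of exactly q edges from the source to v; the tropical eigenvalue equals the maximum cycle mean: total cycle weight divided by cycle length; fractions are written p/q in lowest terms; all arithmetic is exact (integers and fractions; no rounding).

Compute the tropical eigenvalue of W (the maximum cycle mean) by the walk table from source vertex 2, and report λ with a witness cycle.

q=0: [-∞, -∞, 0]
q=1: [8, -∞, -6]
q=2: [2, 8, 13]
q=3: [21, 2, 7]
Optimal cycle mean attained by: cycle 0->2->0, total 5 + 8, length 2.
Answer: λ = 13/2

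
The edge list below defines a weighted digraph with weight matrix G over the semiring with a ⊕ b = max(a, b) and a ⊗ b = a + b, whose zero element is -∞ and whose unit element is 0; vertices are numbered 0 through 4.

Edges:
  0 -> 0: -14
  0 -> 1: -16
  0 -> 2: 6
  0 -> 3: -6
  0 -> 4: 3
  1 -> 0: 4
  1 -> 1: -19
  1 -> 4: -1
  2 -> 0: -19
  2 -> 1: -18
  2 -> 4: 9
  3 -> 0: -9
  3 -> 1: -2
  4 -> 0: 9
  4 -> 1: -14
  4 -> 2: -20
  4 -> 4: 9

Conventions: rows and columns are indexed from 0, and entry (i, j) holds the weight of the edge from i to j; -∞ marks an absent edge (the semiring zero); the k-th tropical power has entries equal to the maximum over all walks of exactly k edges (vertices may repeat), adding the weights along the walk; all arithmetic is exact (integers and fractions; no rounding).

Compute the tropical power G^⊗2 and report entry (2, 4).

G^⊗2:
  [12, -8, -8, -20, 15]
  [8, -12, 10, -2, 8]
  [18, -5, -11, -25, 18]
  [2, -21, -3, -15, -3]
  [18, -5, 15, 3, 18]
Key observation: the optimum is the walk 2->4->4, with weight 9 + 9 = 18.
Optimal value attained by: walk 2->4->4.
Answer: (G^⊗2)[2][4] = 18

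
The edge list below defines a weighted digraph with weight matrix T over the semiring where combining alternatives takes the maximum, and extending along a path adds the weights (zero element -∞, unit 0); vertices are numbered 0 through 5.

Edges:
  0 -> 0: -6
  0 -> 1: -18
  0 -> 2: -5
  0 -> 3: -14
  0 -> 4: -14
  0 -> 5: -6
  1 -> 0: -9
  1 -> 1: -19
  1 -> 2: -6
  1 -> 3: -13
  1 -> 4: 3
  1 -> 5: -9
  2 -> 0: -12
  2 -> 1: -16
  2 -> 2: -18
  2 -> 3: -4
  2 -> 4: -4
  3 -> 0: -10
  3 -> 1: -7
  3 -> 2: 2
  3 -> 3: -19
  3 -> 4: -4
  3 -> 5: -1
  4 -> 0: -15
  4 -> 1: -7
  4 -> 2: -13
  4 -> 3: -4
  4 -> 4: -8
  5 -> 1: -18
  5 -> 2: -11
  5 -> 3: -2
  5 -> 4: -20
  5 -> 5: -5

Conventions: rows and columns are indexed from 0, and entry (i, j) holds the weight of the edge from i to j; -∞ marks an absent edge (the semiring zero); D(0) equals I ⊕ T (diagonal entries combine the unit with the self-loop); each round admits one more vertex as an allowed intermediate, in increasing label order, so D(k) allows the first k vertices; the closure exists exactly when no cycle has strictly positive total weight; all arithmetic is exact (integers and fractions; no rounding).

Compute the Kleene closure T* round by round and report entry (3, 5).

D(0):
  [0, -18, -5, -14, -14, -6]
  [-9, 0, -6, -13, 3, -9]
  [-12, -16, 0, -4, -4, -∞]
  [-10, -7, 2, 0, -4, -1]
  [-15, -7, -13, -4, 0, -∞]
  [-∞, -18, -11, -2, -20, 0]
D(1):
  [0, -18, -5, -14, -14, -6]
  [-9, 0, -6, -13, 3, -9]
  [-12, -16, 0, -4, -4, -18]
  [-10, -7, 2, 0, -4, -1]
  [-15, -7, -13, -4, 0, -21]
  [-∞, -18, -11, -2, -20, 0]
D(2):
  [0, -18, -5, -14, -14, -6]
  [-9, 0, -6, -13, 3, -9]
  [-12, -16, 0, -4, -4, -18]
  [-10, -7, 2, 0, -4, -1]
  [-15, -7, -13, -4, 0, -16]
  [-27, -18, -11, -2, -15, 0]
D(3):
  [0, -18, -5, -9, -9, -6]
  [-9, 0, -6, -10, 3, -9]
  [-12, -16, 0, -4, -4, -18]
  [-10, -7, 2, 0, -2, -1]
  [-15, -7, -13, -4, 0, -16]
  [-23, -18, -11, -2, -15, 0]
D(4):
  [0, -16, -5, -9, -9, -6]
  [-9, 0, -6, -10, 3, -9]
  [-12, -11, 0, -4, -4, -5]
  [-10, -7, 2, 0, -2, -1]
  [-14, -7, -2, -4, 0, -5]
  [-12, -9, 0, -2, -4, 0]
D(5):
  [0, -16, -5, -9, -9, -6]
  [-9, 0, 1, -1, 3, -2]
  [-12, -11, 0, -4, -4, -5]
  [-10, -7, 2, 0, -2, -1]
  [-14, -7, -2, -4, 0, -5]
  [-12, -9, 0, -2, -4, 0]
D(6):
  [0, -15, -5, -8, -9, -6]
  [-9, 0, 1, -1, 3, -2]
  [-12, -11, 0, -4, -4, -5]
  [-10, -7, 2, 0, -2, -1]
  [-14, -7, -2, -4, 0, -5]
  [-12, -9, 0, -2, -4, 0]
Answer: T*[3][5] = -1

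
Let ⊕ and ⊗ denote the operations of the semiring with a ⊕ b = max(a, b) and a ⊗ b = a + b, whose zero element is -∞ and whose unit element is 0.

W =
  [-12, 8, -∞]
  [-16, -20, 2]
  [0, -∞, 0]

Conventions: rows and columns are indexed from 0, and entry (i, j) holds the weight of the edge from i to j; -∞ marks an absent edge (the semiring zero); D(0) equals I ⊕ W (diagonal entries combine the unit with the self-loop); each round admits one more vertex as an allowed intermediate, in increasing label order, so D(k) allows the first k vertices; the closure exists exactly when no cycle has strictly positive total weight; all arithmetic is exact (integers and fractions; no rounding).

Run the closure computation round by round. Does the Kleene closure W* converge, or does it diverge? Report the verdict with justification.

D(0):
  [0, 8, -∞]
  [-16, 0, 2]
  [0, -∞, 0]
D(1):
  [0, 8, -∞]
  [-16, 0, 2]
  [0, 8, 0]
Detection: at round 2, diagonal entry (2, 2) turns strictly positive.
Key observation: the cycle 2->0->1->2 has total weight 0 + 8 + 2, which is strictly positive.
Answer: DIVERGES — positive cycle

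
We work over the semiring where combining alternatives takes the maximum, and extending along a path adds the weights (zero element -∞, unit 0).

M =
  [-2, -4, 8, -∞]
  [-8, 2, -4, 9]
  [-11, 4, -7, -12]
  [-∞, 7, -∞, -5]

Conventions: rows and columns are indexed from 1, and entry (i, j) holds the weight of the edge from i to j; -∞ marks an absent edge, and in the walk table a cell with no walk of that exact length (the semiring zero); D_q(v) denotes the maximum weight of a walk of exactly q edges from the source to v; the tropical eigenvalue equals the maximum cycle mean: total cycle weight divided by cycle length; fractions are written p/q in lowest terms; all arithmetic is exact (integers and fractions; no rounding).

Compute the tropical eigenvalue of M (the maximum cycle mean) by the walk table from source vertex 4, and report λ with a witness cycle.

q=0: [-∞, -∞, -∞, 0]
q=1: [-∞, 7, -∞, -5]
q=2: [-1, 9, 3, 16]
q=3: [1, 23, 7, 18]
q=4: [15, 25, 19, 32]
Optimal cycle mean attained by: cycle 2->4->2, total 9 + 7, length 2.
Answer: λ = 8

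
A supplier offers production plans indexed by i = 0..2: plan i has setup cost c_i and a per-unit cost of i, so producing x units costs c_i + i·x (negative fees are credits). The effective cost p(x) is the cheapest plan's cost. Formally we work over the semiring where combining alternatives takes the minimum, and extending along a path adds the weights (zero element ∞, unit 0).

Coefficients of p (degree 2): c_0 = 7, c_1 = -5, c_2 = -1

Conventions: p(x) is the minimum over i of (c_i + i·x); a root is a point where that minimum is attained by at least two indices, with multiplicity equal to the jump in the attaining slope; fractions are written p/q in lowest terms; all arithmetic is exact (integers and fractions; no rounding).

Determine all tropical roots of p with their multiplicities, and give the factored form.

hull edge (i=0, c=7) to (i=1, c=-5): slope -12, span 1
hull edge (i=1, c=-5) to (i=2, c=-1): slope 4, span 1
Factored form: p(x) = -1 ⊗ (x ⊕ (-4)) ⊗ (x ⊕ 12)
Answer: roots = -4 (mult 1), 12 (mult 1)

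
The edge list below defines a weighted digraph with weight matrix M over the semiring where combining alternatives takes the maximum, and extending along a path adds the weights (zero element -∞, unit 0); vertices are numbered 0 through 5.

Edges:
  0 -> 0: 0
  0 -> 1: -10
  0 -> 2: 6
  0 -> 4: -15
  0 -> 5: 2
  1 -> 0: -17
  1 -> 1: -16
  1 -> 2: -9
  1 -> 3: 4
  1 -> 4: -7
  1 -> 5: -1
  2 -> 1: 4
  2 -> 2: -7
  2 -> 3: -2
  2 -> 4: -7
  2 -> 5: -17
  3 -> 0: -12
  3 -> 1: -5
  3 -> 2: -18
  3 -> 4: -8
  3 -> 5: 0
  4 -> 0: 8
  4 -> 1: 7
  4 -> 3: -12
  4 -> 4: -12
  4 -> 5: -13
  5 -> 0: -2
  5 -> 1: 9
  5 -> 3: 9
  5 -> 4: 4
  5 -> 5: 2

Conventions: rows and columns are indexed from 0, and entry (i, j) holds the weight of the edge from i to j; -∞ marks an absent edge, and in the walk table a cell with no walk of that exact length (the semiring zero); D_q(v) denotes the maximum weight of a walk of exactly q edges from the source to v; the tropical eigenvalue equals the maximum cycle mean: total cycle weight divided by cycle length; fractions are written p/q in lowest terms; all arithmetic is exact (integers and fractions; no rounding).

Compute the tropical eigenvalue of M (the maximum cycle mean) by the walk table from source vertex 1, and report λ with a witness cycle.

q=0: [-∞, 0, -∞, -∞, -∞, -∞]
q=1: [-17, -16, -9, 4, -7, -1]
q=2: [1, 8, -11, 8, 3, 4]
q=3: [11, 13, 7, 13, 8, 8]
q=4: [16, 17, 17, 17, 12, 13]
q=5: [20, 22, 22, 22, 17, 18]
q=6: [25, 27, 26, 27, 22, 22]
Optimal cycle mean attained by: cycle 0->5->4->0, total 2 + 4 + 8, length 3.
Answer: λ = 14/3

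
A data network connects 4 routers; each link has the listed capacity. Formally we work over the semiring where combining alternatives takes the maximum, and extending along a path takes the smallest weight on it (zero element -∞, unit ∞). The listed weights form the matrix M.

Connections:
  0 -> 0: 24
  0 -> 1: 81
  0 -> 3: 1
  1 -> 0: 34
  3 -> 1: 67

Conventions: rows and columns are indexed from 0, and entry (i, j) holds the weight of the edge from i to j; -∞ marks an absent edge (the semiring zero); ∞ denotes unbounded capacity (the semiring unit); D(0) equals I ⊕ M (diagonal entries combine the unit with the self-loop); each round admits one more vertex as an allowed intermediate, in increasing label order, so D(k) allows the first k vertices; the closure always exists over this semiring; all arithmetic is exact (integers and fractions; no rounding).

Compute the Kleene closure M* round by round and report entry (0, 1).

D(0):
  [∞, 81, -∞, 1]
  [34, ∞, -∞, -∞]
  [-∞, -∞, ∞, -∞]
  [-∞, 67, -∞, ∞]
D(1):
  [∞, 81, -∞, 1]
  [34, ∞, -∞, 1]
  [-∞, -∞, ∞, -∞]
  [-∞, 67, -∞, ∞]
D(2):
  [∞, 81, -∞, 1]
  [34, ∞, -∞, 1]
  [-∞, -∞, ∞, -∞]
  [34, 67, -∞, ∞]
D(3):
  [∞, 81, -∞, 1]
  [34, ∞, -∞, 1]
  [-∞, -∞, ∞, -∞]
  [34, 67, -∞, ∞]
D(4):
  [∞, 81, -∞, 1]
  [34, ∞, -∞, 1]
  [-∞, -∞, ∞, -∞]
  [34, 67, -∞, ∞]
Answer: M*[0][1] = 81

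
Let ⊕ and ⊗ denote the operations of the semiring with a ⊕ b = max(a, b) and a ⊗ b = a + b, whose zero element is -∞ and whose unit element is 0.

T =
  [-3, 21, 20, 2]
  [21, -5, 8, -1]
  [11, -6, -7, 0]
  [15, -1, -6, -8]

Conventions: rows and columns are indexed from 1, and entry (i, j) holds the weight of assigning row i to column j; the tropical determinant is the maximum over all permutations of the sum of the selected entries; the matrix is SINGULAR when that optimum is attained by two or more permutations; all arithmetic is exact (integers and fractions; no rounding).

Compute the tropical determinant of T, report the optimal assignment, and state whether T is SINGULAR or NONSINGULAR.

σ = (1, 2, 3, 4): (-3) + (-5) + (-7) + (-8) = -23
σ = (1, 2, 4, 3): (-3) + (-5) + 0 + (-6) = -14
σ = (1, 3, 2, 4): (-3) + 8 + (-6) + (-8) = -9
σ = (1, 3, 4, 2): (-3) + 8 + 0 + (-1) = 4
σ = (1, 4, 2, 3): (-3) + (-1) + (-6) + (-6) = -16
σ = (1, 4, 3, 2): (-3) + (-1) + (-7) + (-1) = -12
σ = (2, 1, 3, 4): 21 + 21 + (-7) + (-8) = 27
σ = (2, 1, 4, 3): 21 + 21 + 0 + (-6) = 36
σ = (2, 3, 1, 4): 21 + 8 + 11 + (-8) = 32
σ = (2, 3, 4, 1): 21 + 8 + 0 + 15 = 44
σ = (2, 4, 1, 3): 21 + (-1) + 11 + (-6) = 25
σ = (2, 4, 3, 1): 21 + (-1) + (-7) + 15 = 28
σ = (3, 1, 2, 4): 20 + 21 + (-6) + (-8) = 27
σ = (3, 1, 4, 2): 20 + 21 + 0 + (-1) = 40
σ = (3, 2, 1, 4): 20 + (-5) + 11 + (-8) = 18
σ = (3, 2, 4, 1): 20 + (-5) + 0 + 15 = 30
σ = (3, 4, 1, 2): 20 + (-1) + 11 + (-1) = 29
σ = (3, 4, 2, 1): 20 + (-1) + (-6) + 15 = 28
σ = (4, 1, 2, 3): 2 + 21 + (-6) + (-6) = 11
σ = (4, 1, 3, 2): 2 + 21 + (-7) + (-1) = 15
σ = (4, 2, 1, 3): 2 + (-5) + 11 + (-6) = 2
σ = (4, 2, 3, 1): 2 + (-5) + (-7) + 15 = 5
σ = (4, 3, 1, 2): 2 + 8 + 11 + (-1) = 20
σ = (4, 3, 2, 1): 2 + 8 + (-6) + 15 = 19
Optimal value attained by: σ = (2, 3, 4, 1).
Answer: det⊕(T) = 44; verdict: NONSINGULAR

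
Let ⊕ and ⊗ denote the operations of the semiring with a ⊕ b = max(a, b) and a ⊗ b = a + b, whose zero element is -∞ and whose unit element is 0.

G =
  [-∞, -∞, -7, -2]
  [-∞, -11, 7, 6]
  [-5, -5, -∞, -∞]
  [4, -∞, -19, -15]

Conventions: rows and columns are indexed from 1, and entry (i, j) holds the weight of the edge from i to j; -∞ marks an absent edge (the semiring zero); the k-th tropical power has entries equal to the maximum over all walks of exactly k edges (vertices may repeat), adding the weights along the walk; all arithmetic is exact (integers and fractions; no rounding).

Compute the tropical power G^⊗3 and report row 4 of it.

G^⊗2:
  [2, -12, -21, -17]
  [10, 2, -4, -5]
  [-∞, -16, 2, 1]
  [-11, -24, -3, 2]
G^⊗3:
  [-13, -23, -5, 0]
  [-1, -9, 9, 8]
  [5, -3, -9, -10]
  [6, -8, -17, -13]
Answer: row 4 of G^⊗3 = [6, -8, -17, -13]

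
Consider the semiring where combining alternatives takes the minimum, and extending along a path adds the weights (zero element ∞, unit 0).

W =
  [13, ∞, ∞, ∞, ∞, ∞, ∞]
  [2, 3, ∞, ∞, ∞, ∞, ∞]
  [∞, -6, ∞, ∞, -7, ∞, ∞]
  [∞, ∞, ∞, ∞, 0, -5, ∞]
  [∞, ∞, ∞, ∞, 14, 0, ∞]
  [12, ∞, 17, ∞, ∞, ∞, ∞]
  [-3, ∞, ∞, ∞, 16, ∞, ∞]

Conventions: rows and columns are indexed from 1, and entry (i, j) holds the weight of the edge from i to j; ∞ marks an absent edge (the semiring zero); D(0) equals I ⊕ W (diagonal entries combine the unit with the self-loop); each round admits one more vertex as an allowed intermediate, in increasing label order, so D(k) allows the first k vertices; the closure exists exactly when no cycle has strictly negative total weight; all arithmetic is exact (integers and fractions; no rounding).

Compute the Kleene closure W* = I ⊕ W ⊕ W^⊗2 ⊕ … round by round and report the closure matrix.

D(0):
  [0, ∞, ∞, ∞, ∞, ∞, ∞]
  [2, 0, ∞, ∞, ∞, ∞, ∞]
  [∞, -6, 0, ∞, -7, ∞, ∞]
  [∞, ∞, ∞, 0, 0, -5, ∞]
  [∞, ∞, ∞, ∞, 0, 0, ∞]
  [12, ∞, 17, ∞, ∞, 0, ∞]
  [-3, ∞, ∞, ∞, 16, ∞, 0]
D(1):
  [0, ∞, ∞, ∞, ∞, ∞, ∞]
  [2, 0, ∞, ∞, ∞, ∞, ∞]
  [∞, -6, 0, ∞, -7, ∞, ∞]
  [∞, ∞, ∞, 0, 0, -5, ∞]
  [∞, ∞, ∞, ∞, 0, 0, ∞]
  [12, ∞, 17, ∞, ∞, 0, ∞]
  [-3, ∞, ∞, ∞, 16, ∞, 0]
D(2):
  [0, ∞, ∞, ∞, ∞, ∞, ∞]
  [2, 0, ∞, ∞, ∞, ∞, ∞]
  [-4, -6, 0, ∞, -7, ∞, ∞]
  [∞, ∞, ∞, 0, 0, -5, ∞]
  [∞, ∞, ∞, ∞, 0, 0, ∞]
  [12, ∞, 17, ∞, ∞, 0, ∞]
  [-3, ∞, ∞, ∞, 16, ∞, 0]
D(3):
  [0, ∞, ∞, ∞, ∞, ∞, ∞]
  [2, 0, ∞, ∞, ∞, ∞, ∞]
  [-4, -6, 0, ∞, -7, ∞, ∞]
  [∞, ∞, ∞, 0, 0, -5, ∞]
  [∞, ∞, ∞, ∞, 0, 0, ∞]
  [12, 11, 17, ∞, 10, 0, ∞]
  [-3, ∞, ∞, ∞, 16, ∞, 0]
D(4):
  [0, ∞, ∞, ∞, ∞, ∞, ∞]
  [2, 0, ∞, ∞, ∞, ∞, ∞]
  [-4, -6, 0, ∞, -7, ∞, ∞]
  [∞, ∞, ∞, 0, 0, -5, ∞]
  [∞, ∞, ∞, ∞, 0, 0, ∞]
  [12, 11, 17, ∞, 10, 0, ∞]
  [-3, ∞, ∞, ∞, 16, ∞, 0]
D(5):
  [0, ∞, ∞, ∞, ∞, ∞, ∞]
  [2, 0, ∞, ∞, ∞, ∞, ∞]
  [-4, -6, 0, ∞, -7, -7, ∞]
  [∞, ∞, ∞, 0, 0, -5, ∞]
  [∞, ∞, ∞, ∞, 0, 0, ∞]
  [12, 11, 17, ∞, 10, 0, ∞]
  [-3, ∞, ∞, ∞, 16, 16, 0]
D(6):
  [0, ∞, ∞, ∞, ∞, ∞, ∞]
  [2, 0, ∞, ∞, ∞, ∞, ∞]
  [-4, -6, 0, ∞, -7, -7, ∞]
  [7, 6, 12, 0, 0, -5, ∞]
  [12, 11, 17, ∞, 0, 0, ∞]
  [12, 11, 17, ∞, 10, 0, ∞]
  [-3, 27, 33, ∞, 16, 16, 0]
D(7):
  [0, ∞, ∞, ∞, ∞, ∞, ∞]
  [2, 0, ∞, ∞, ∞, ∞, ∞]
  [-4, -6, 0, ∞, -7, -7, ∞]
  [7, 6, 12, 0, 0, -5, ∞]
  [12, 11, 17, ∞, 0, 0, ∞]
  [12, 11, 17, ∞, 10, 0, ∞]
  [-3, 27, 33, ∞, 16, 16, 0]
Answer: W* = [[0, ∞, ∞, ∞, ∞, ∞, ∞], [2, 0, ∞, ∞, ∞, ∞, ∞], [-4, -6, 0, ∞, -7, -7, ∞], [7, 6, 12, 0, 0, -5, ∞], [12, 11, 17, ∞, 0, 0, ∞], [12, 11, 17, ∞, 10, 0, ∞], [-3, 27, 33, ∞, 16, 16, 0]]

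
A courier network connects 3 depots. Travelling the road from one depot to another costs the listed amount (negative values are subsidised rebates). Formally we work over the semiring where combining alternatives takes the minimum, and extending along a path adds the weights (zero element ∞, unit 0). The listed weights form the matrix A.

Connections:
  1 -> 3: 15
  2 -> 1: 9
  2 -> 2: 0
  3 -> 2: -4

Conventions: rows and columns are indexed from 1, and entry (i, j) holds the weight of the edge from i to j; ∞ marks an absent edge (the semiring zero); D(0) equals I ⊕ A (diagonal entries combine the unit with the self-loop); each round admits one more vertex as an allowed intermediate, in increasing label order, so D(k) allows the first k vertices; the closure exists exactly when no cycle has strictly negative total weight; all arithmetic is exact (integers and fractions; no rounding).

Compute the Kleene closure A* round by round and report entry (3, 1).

D(0):
  [0, ∞, 15]
  [9, 0, ∞]
  [∞, -4, 0]
D(1):
  [0, ∞, 15]
  [9, 0, 24]
  [∞, -4, 0]
D(2):
  [0, ∞, 15]
  [9, 0, 24]
  [5, -4, 0]
D(3):
  [0, 11, 15]
  [9, 0, 24]
  [5, -4, 0]
Answer: A*[3][1] = 5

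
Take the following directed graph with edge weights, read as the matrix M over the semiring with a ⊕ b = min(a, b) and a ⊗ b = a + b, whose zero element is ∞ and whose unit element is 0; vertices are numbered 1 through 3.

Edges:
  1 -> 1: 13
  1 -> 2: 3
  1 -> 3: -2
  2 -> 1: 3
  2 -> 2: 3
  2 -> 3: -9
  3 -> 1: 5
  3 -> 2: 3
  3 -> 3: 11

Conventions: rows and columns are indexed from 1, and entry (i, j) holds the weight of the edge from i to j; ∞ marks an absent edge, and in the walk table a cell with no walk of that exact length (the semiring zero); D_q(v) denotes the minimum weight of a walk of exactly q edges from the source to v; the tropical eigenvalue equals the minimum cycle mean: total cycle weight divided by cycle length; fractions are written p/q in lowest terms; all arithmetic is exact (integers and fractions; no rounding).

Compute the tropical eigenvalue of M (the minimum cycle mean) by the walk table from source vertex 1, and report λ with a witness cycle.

q=0: [0, ∞, ∞]
q=1: [13, 3, -2]
q=2: [3, 1, -6]
q=3: [-1, -3, -8]
Optimal cycle mean attained by: cycle 2->3->2, total (-9) + 3, length 2.
Answer: λ = -3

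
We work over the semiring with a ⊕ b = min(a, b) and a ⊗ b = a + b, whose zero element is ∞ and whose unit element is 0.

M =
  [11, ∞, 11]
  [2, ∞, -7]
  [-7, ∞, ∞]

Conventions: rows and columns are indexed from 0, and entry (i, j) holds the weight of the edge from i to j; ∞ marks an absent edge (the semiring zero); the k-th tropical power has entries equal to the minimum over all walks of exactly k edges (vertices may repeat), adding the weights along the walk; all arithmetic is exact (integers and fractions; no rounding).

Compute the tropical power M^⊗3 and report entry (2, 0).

M^⊗2:
  [4, ∞, 22]
  [-14, ∞, 13]
  [4, ∞, 4]
M^⊗3:
  [15, ∞, 15]
  [-3, ∞, -3]
  [-3, ∞, 15]
Key observation: the optimum is the walk 2->0->2->0, with weight (-7) + 11 + (-7) = -3.
Optimal value attained by: walk 2->0->2->0.
Answer: (M^⊗3)[2][0] = -3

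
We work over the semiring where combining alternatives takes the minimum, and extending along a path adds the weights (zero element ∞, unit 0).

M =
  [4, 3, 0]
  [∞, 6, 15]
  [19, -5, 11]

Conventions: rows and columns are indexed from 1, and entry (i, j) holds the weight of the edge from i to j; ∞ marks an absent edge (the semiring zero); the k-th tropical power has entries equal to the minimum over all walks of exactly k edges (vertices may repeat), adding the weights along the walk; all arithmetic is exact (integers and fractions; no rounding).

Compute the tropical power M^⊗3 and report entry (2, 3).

M^⊗2:
  [8, -5, 4]
  [34, 10, 21]
  [23, 1, 10]
M^⊗3:
  [12, -1, 8]
  [38, 16, 25]
  [27, 5, 16]
Key observation: the optimum is the walk 2->3->2->3, with weight 15 + (-5) + 15 = 25.
Optimal value attained by: walk 2->3->2->3.
Answer: (M^⊗3)[2][3] = 25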